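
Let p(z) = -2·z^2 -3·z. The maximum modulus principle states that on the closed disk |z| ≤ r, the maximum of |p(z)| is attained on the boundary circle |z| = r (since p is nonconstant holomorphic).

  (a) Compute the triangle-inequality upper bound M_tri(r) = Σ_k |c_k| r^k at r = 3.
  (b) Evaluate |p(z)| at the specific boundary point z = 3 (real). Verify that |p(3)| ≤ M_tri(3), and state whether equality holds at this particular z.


Coefficients: c_0 = 0, c_1 = -3, c_2 = -2. Radius r = 3.
Part (a). Triangle bound: M_tri(r) = Σ_k |c_k| r^k
  = |0|·3^0 + |-3|·3^1 + |-2|·3^2
  = 0 + 9 + 18 = 27.
This bounds M(r) := max_{|z|=r} |p(z)| from above; equality holds iff all terms c_k z^k can be made to align in phase at a single z on |z|=r.
Part (b). At z = 3 (real, on the circle |z| = r):
  p(3) = (0)·3^0 + (-3)·3^1 + (-2)·3^2 = -27.
  |p(3)| = 27.
Since all nonzero coefficients share the same sign, |p(3)| = 27 = M_tri(3); the triangle bound is attained at z = 3, so in fact M(r) = 27.

M_tri(3) = 27; |p(3)| = 27; equality at z=3: yes.


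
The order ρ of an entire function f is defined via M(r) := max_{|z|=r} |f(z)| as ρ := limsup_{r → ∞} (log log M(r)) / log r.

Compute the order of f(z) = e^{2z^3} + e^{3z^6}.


Each summand is entire of order 3 and 6 respectively (as in the single-exponential case). The order of a sum is at most the max of the orders, so ρ ≤ 6. For the lower bound: on |z|=r choose arg z so that 3z^6 is real positive; then |e^{3z^6}| = e^{3r^6} while |e^{2z^3}| ≤ e^{2r^3} = o(e^{3r^6}). So |f| ≥ e^{3r^6}(1 − o(1)) and ρ ≥ 6. Hence ρ = max(3, 6) = 6.
Therefore ρ = 6.

Order ρ = 6.


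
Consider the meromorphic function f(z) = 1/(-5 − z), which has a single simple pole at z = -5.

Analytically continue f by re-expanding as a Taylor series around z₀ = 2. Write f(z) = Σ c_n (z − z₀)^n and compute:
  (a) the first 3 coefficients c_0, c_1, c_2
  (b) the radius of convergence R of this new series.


Let w = z − z₀, so z = z₀ + w.
Then -5 − z = -5 − (z₀ + w) = (-5 − z₀) − w = -7 − w.
f(z) = 1/(-7 − w) = (1/(-7)) · 1/(1 − w/(-7)) = Σ_{n≥0} w^n / (-7)^(n+1).
So c_n = 1/(-7)^(n+1):
  c_0 = 1/(-7)^1 = -1/7.
  c_1 = 1/(-7)^2 = 1/49.
  c_2 = 1/(-7)^3 = -1/343.
The series is valid for |w/d| < 1, i.e. |z − z₀| < |d|.
Radius of convergence: R = |-5 − z₀| = |-7| = 7 (distance from z₀ to the singularity z = -5).

c_0 = -1/7, c_1 = 1/49, c_2 = -1/343; R = 7.


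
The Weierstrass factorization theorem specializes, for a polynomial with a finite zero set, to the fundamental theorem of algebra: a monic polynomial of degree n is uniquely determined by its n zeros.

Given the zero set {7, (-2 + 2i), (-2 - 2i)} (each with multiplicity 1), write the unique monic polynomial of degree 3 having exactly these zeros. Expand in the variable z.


The polynomial is p(z) = ∏_{α ∈ S} (z − α), where S = {7, (-2 + 2i), (-2 - 2i)}.
Expanding the product yields: p(z) = z^3 -3·z^2 -20·z -56.
Note conjugate pairs combine to real quadratics: (z − (-2+2i))(z − (-2−2i)) = z² + 4z + 8.
The resulting polynomial has degree 3 and real coefficients as required.

p(z) = z^3 -3·z^2 -20·z -56.


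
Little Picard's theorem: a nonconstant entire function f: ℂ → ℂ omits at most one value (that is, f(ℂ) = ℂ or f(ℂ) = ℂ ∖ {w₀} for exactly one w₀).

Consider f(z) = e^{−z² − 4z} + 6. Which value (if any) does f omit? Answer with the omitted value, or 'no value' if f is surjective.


Little Picard bounds the complement of f(ℂ) to at most one point.
The exponent g(z) = −z² − 4z is a nonconstant polynomial, hence surjective onto ℂ. So e^{g(z)} takes every value in {e^w : w ∈ ℂ} = ℂ ∖ {0}. Adding 6 shifts the range to ℂ ∖ {6}. f omits exactly 6.

Omitted value: 6.


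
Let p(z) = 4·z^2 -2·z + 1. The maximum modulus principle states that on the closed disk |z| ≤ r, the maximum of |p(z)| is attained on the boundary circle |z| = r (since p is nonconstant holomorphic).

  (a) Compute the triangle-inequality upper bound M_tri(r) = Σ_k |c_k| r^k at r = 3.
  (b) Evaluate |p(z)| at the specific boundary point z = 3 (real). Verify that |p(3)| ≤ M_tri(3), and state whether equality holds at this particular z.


Coefficients: c_0 = 1, c_1 = -2, c_2 = 4. Radius r = 3.
Part (a). Triangle bound: M_tri(r) = Σ_k |c_k| r^k
  = |1|·3^0 + |-2|·3^1 + |4|·3^2
  = 1 + 6 + 36 = 43.
This bounds M(r) := max_{|z|=r} |p(z)| from above; equality holds iff all terms c_k z^k can be made to align in phase at a single z on |z|=r.
Part (b). At z = 3 (real, on the circle |z| = r):
  p(3) = (1)·3^0 + (-2)·3^1 + (4)·3^2 = 31.
  |p(3)| = 31.
Check: |p(3)| = 31 ≤ 43 = M_tri(3). ✓ Equality does not hold at z = 3 (the coefficients have mixed signs, so the terms do not all align in phase there).

M_tri(3) = 43; |p(3)| = 31; equality at z=3: no.


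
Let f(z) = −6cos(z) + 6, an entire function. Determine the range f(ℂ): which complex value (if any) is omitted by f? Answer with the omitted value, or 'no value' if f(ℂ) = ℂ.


Little Picard bounds the complement of f(ℂ) to at most one point.
cos is entire and surjective onto ℂ: for every w ∈ ℂ, cos(ζ) = w has a solution ζ ∈ ℂ (e.g., via the complex inverse arccos). With ζ = z this gives z = ζ/(1). Then -6·cos(z) takes every value in -6·ℂ = ℂ, and adding 6 is a bijection of ℂ. So f is surjective and omits no value. (Note: only on the real line is cos bounded by [−1, 1].)

Omitted value: no value.


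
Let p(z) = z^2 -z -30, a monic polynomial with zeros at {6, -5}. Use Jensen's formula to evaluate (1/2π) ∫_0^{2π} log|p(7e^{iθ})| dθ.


Zeros: -5, 6; r = 7.
Inside |z| < r: -5, 6. Outside (|z| ≥ r): ∅.
p(0) = -30, so log|p(0)| = log(30) = 3.4012.
Apply Jensen: I(r) = log|p(0)| + Σ_k log(r/|z_k|), summed over zeros inside |z| < r.
  log(r/|z_k|) for z_k = 6: log(7/6) = 0.1542
  log(r/|z_k|) for z_k = -5: log(7/5) = 0.3365
Sum over inside zeros: 0.4906.
I(r) = log|p(0)| + (inside sum) = 3.4012 + 0.4906 = 3.8918.
Closed form (all zeros inside, monic): I(r) = n·log(r) = 2·log(7) = 3.8918. ✓

I(r) ≈ 3.8918.


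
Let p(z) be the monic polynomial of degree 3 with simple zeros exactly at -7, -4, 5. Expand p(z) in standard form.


The polynomial is p(z) = ∏_{α ∈ S} (z − α), where S = {-7, -4, 5}.
Expanding the product yields: p(z) = z^3 + 6·z^2 -27·z -140.
The resulting polynomial has degree 3 and real coefficients as required.

p(z) = z^3 + 6·z^2 -27·z -140.


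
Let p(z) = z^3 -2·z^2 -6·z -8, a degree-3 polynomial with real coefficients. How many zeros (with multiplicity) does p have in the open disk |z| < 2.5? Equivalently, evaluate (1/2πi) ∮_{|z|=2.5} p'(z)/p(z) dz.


The zeros of p are: (-1 + 1i), (-1 - 1i), 4.
Their magnitudes are: 1.414, 1.414, 4.
Zeros with |z| < R = 2.5: (-1 + 1i), (-1 - 1i).
Count = 2.
By the argument principle, (1/2πi) ∮_{|z|=R} p'(z)/p(z) dz equals exactly this count.

Number of zeros inside |z| < 2.5: 2.


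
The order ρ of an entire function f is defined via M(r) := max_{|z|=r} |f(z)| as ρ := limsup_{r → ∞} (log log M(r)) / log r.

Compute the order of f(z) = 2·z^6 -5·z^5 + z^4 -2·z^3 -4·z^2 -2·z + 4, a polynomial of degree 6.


|f(z)| ≤ Σ|c_k|·r^k = O(r^6) as r → ∞. Polynomial growth is O(e^{r^ε}) for every ε > 0 (since r^6/e^{r^ε} → 0), so ρ ≤ ε for all ε > 0, i.e. ρ = 0. Every nonconstant polynomial has order 0.
Therefore ρ = 0.

Order ρ = 0.


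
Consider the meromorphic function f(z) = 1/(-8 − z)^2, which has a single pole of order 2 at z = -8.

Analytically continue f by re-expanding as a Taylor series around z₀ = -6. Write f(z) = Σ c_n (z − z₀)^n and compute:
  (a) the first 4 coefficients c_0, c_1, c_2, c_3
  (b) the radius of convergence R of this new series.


Let w = z − z₀, so z = z₀ + w.
Then -8 − z = -8 − (z₀ + w) = (-8 − z₀) − w = -2 − w.
f(z) = 1/(-2 − w)^2 = (1/(-2)^2) · (1 − w/(-2))^{−2}.
By the binomial series (1−u)^{−2} = Σ_{n≥0} C(n+1, 1) u^n for |u|<1, with u = w/(-2):
  c_n = C(n+1, 1) / (-2)^(n+2).
  c_0 = 1/(-2)^2 = 1/4.
  c_1 = 2/(-2)^3 = -1/4.
  c_2 = 3/(-2)^4 = 3/16.
  c_3 = 4/(-2)^5 = -1/8.
The series is valid for |w/d| < 1, i.e. |z − z₀| < |d|.
Radius of convergence: R = |-8 − z₀| = |-2| = 2 (distance from z₀ to the singularity z = -8).

c_0 = 1/4, c_1 = -1/4, c_2 = 3/16, c_3 = -1/8; R = 2.


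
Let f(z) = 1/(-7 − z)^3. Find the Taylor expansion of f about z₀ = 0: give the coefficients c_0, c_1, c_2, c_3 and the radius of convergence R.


Let w = z − z₀, so z = z₀ + w.
Then -7 − z = -7 − (z₀ + w) = (-7 − z₀) − w = -7 − w.
f(z) = 1/(-7 − w)^3 = (1/(-7)^3) · (1 − w/(-7))^{−3}.
By the binomial series (1−u)^{−3} = Σ_{n≥0} C(n+2, 2) u^n for |u|<1, with u = w/(-7):
  c_n = C(n+2, 2) / (-7)^(n+3).
  c_0 = 1/(-7)^3 = -1/343.
  c_1 = 3/(-7)^4 = 3/2401.
  c_2 = 6/(-7)^5 = -6/16807.
  c_3 = 10/(-7)^6 = 10/117649.
The series is valid for |w/d| < 1, i.e. |z − z₀| < |d|.
Radius of convergence: R = |-7 − z₀| = |-7| = 7 (distance from z₀ to the singularity z = -7).

c_0 = -1/343, c_1 = 3/2401, c_2 = -6/16807, c_3 = 10/117649; R = 7.


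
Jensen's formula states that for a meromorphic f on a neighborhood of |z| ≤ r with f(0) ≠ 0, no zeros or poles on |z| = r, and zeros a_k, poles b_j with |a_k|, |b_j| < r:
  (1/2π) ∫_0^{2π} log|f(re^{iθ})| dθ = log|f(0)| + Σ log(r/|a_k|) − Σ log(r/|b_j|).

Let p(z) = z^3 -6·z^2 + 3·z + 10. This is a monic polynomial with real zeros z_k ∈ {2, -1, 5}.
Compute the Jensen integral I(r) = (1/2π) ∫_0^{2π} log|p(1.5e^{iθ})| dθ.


Zeros: -1, 2, 5; r = 1.5.
Inside |z| < r: -1. Outside (|z| ≥ r): 2, 5.
p(0) = 10, so log|p(0)| = log(10) = 2.3026.
Apply Jensen: I(r) = log|p(0)| + Σ_k log(r/|z_k|), summed over zeros inside |z| < r.
  log(r/|z_k|) for z_k = -1: log(1.5/1) = 0.4055
  Outside zeros (2, 5) contribute nothing to the Jensen sum.
Sum over inside zeros: 0.4055.
I(r) = log|p(0)| + (inside sum) = 2.3026 + 0.4055 = 2.7081.
Note: since some zeros are outside |z| ≤ r, the simplified n·log(r) form does NOT apply — only the inside zeros contribute.

I(r) ≈ 2.7081.


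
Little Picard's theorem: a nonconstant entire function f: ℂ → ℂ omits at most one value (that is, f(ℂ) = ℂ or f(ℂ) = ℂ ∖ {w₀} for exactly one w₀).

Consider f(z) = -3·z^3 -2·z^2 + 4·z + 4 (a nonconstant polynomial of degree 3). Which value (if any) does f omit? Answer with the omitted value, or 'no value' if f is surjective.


Little Picard bounds the complement of f(ℂ) to at most one point.
For every w ∈ ℂ, the equation p(z) − w = 0 is a nonconstant polynomial in z and hence has at least one root by the fundamental theorem of algebra. So p is surjective onto ℂ, omitting no value.

Omitted value: no value.


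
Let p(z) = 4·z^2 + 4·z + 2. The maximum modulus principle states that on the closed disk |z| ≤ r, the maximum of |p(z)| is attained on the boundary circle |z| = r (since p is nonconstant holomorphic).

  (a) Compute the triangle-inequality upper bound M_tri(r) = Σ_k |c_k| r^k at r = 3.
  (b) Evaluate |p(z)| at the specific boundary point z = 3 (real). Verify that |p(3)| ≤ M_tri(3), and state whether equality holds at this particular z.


Coefficients: c_0 = 2, c_1 = 4, c_2 = 4. Radius r = 3.
Part (a). Triangle bound: M_tri(r) = Σ_k |c_k| r^k
  = |2|·3^0 + |4|·3^1 + |4|·3^2
  = 2 + 12 + 36 = 50.
This bounds M(r) := max_{|z|=r} |p(z)| from above; equality holds iff all terms c_k z^k can be made to align in phase at a single z on |z|=r.
Part (b). At z = 3 (real, on the circle |z| = r):
  p(3) = (2)·3^0 + (4)·3^1 + (4)·3^2 = 50.
  |p(3)| = 50.
Since all nonzero coefficients share the same sign, |p(3)| = 50 = M_tri(3); the triangle bound is attained at z = 3, so in fact M(r) = 50.

M_tri(3) = 50; |p(3)| = 50; equality at z=3: yes.


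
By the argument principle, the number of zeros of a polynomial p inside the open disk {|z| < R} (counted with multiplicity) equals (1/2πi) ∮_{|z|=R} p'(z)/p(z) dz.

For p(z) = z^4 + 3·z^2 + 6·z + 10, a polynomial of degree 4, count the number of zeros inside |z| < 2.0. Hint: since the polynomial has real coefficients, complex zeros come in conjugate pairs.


The zeros of p are: (-1 + 1i), (-1 - 1i), (1 + 2i), (1 - 2i).
Their magnitudes are: 1.414, 1.414, 2.236, 2.236.
Zeros with |z| < R = 2.0: (-1 + 1i), (-1 - 1i).
Count = 2.
By the argument principle, (1/2πi) ∮_{|z|=R} p'(z)/p(z) dz equals exactly this count.

Number of zeros inside |z| < 2.0: 2.


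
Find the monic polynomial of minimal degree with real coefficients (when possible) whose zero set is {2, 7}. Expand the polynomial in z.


The polynomial is p(z) = ∏_{α ∈ S} (z − α), where S = {2, 7}.
Expanding the product yields: p(z) = z^2 -9·z + 14.
The resulting polynomial has degree 2 and real coefficients as required.

p(z) = z^2 -9·z + 14.


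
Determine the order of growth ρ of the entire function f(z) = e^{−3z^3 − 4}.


|e^{−3z^3 − 4}| = e^{Re(-3·z^3) + -4} ≤ e^{3|z|^3 + -4} = e^{3r^3 + -4} on |z| = r, so ρ ≤ 3. Choosing z on |z|=r so that -3·z^3 is real positive (always possible by picking arg z appropriately) gives |f(z)| = e^{3r^3 + -4}, matching the bound. The additive constant -4 does not affect log log M(r) ~ 3·log r. Hence ρ = 3.
Therefore ρ = 3.

Order ρ = 3.


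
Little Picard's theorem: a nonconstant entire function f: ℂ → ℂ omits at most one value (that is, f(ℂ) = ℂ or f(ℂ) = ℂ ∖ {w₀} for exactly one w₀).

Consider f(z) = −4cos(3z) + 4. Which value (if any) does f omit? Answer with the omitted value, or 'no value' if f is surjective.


Little Picard bounds the complement of f(ℂ) to at most one point.
cos is entire and surjective onto ℂ: for every w ∈ ℂ, cos(ζ) = w has a solution ζ ∈ ℂ (e.g., via the complex inverse arccos). With ζ = 3z this gives z = ζ/(3). Then -4·cos(3z) takes every value in -4·ℂ = ℂ, and adding 4 is a bijection of ℂ. So f is surjective and omits no value. (Note: only on the real line is cos bounded by [−1, 1].)

Omitted value: no value.


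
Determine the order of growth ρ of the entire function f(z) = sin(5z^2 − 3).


Write sin(w) = (e^{iw} ± e^{−iw})/(2 or 2i), so |sin(w)| ≤ e^{|w|}. With w = 5z^2 − 3, |w| ≤ 5r^2 + 3 on |z|=r, giving M(r) ≤ e^{5r^2 + 3} and ρ ≤ 2. For the lower bound, choose z on |z|=r with 5z^2 purely imaginary of modulus 5r^2; then |sin(5z^2 − 3)| grows like e^{5r^2}/2, so ρ ≥ 2. Hence ρ = 2.
Therefore ρ = 2.

Order ρ = 2.


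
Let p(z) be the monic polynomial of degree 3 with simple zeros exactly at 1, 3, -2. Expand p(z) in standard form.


The polynomial is p(z) = ∏_{α ∈ S} (z − α), where S = {1, 3, -2}.
Expanding the product yields: p(z) = z^3 -2·z^2 -5·z + 6.
The resulting polynomial has degree 3 and real coefficients as required.

p(z) = z^3 -2·z^2 -5·z + 6.


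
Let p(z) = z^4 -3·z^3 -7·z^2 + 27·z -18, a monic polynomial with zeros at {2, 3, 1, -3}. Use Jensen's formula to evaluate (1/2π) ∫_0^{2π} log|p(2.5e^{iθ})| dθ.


Zeros: -3, 1, 2, 3; r = 2.5.
Inside |z| < r: 1, 2. Outside (|z| ≥ r): -3, 3.
p(0) = -18, so log|p(0)| = log(18) = 2.8904.
Apply Jensen: I(r) = log|p(0)| + Σ_k log(r/|z_k|), summed over zeros inside |z| < r.
  log(r/|z_k|) for z_k = 2: log(2.5/2) = 0.2231
  log(r/|z_k|) for z_k = 1: log(2.5/1) = 0.9163
  Outside zeros (-3, 3) contribute nothing to the Jensen sum.
Sum over inside zeros: 1.1394.
I(r) = log|p(0)| + (inside sum) = 2.8904 + 1.1394 = 4.0298.
Note: since some zeros are outside |z| ≤ r, the simplified n·log(r) form does NOT apply — only the inside zeros contribute.

I(r) ≈ 4.0298.


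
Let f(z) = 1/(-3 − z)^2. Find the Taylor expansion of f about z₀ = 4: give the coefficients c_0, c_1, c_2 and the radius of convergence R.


Let w = z − z₀, so z = z₀ + w.
Then -3 − z = -3 − (z₀ + w) = (-3 − z₀) − w = -7 − w.
f(z) = 1/(-7 − w)^2 = (1/(-7)^2) · (1 − w/(-7))^{−2}.
By the binomial series (1−u)^{−2} = Σ_{n≥0} C(n+1, 1) u^n for |u|<1, with u = w/(-7):
  c_n = C(n+1, 1) / (-7)^(n+2).
  c_0 = 1/(-7)^2 = 1/49.
  c_1 = 2/(-7)^3 = -2/343.
  c_2 = 3/(-7)^4 = 3/2401.
The series is valid for |w/d| < 1, i.e. |z − z₀| < |d|.
Radius of convergence: R = |-3 − z₀| = |-7| = 7 (distance from z₀ to the singularity z = -3).

c_0 = 1/49, c_1 = -2/343, c_2 = 3/2401; R = 7.


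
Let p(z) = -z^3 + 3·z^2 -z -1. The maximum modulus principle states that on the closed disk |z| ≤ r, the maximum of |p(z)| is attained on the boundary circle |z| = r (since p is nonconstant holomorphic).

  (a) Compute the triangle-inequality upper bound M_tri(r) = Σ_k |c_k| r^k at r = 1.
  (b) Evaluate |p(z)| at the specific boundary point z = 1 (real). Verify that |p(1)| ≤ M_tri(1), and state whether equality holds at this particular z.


Coefficients: c_0 = -1, c_1 = -1, c_2 = 3, c_3 = -1. Radius r = 1.
Part (a). Triangle bound: M_tri(r) = Σ_k |c_k| r^k
  = |-1|·1^0 + |-1|·1^1 + |3|·1^2 + |-1|·1^3
  = 1 + 1 + 3 + 1 = 6.
This bounds M(r) := max_{|z|=r} |p(z)| from above; equality holds iff all terms c_k z^k can be made to align in phase at a single z on |z|=r.
Part (b). At z = 1 (real, on the circle |z| = r):
  p(1) = (-1)·1^0 + (-1)·1^1 + (3)·1^2 + (-1)·1^3 = 0.
  |p(1)| = 0.
Check: |p(1)| = 0 ≤ 6 = M_tri(1). ✓ Equality does not hold at z = 1 (the coefficients have mixed signs, so the terms do not all align in phase there).

M_tri(1) = 6; |p(1)| = 0; equality at z=1: no.


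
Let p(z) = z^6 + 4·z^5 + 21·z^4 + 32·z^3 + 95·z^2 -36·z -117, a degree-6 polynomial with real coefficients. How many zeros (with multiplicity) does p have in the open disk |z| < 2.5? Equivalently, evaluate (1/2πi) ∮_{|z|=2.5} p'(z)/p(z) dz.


The zeros of p are: -1, (-2 + 3i), (-2 - 3i), (0 + 3i), (0 - 3i), 1.
Their magnitudes are: 1, 3.606, 3.606, 3, 3, 1.
Zeros with |z| < R = 2.5: -1, 1.
Count = 2.
By the argument principle, (1/2πi) ∮_{|z|=R} p'(z)/p(z) dz equals exactly this count.

Number of zeros inside |z| < 2.5: 2.


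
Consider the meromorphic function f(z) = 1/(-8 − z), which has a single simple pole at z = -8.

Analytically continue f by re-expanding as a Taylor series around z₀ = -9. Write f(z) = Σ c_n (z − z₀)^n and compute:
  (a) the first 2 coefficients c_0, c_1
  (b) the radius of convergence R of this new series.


Let w = z − z₀, so z = z₀ + w.
Then -8 − z = -8 − (z₀ + w) = (-8 − z₀) − w = 1 − w.
f(z) = 1/(1 − w) = (1/(1)) · 1/(1 − w/(1)) = Σ_{n≥0} w^n / (1)^(n+1).
So c_n = 1/(1)^(n+1):
  c_0 = 1/(1)^1 = 1.
  c_1 = 1/(1)^2 = 1.
The series is valid for |w/d| < 1, i.e. |z − z₀| < |d|.
Radius of convergence: R = |-8 − z₀| = |1| = 1 (distance from z₀ to the singularity z = -8).

c_0 = 1, c_1 = 1; R = 1.


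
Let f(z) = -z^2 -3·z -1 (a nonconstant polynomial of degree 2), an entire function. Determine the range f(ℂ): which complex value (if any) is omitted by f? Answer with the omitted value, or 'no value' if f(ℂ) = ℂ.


Little Picard bounds the complement of f(ℂ) to at most one point.
For every w ∈ ℂ, the equation p(z) − w = 0 is a nonconstant polynomial in z and hence has at least one root by the fundamental theorem of algebra. So p is surjective onto ℂ, omitting no value.

Omitted value: no value.


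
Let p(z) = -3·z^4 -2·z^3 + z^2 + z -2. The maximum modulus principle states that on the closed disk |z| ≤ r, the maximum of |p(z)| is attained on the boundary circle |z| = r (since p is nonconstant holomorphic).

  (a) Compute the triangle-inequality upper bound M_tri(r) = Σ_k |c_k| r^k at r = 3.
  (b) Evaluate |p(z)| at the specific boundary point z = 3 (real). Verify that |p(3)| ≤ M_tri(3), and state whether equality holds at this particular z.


Coefficients: c_0 = -2, c_1 = 1, c_2 = 1, c_3 = -2, c_4 = -3. Radius r = 3.
Part (a). Triangle bound: M_tri(r) = Σ_k |c_k| r^k
  = |-2|·3^0 + |1|·3^1 + |1|·3^2 + |-2|·3^3 + |-3|·3^4
  = 2 + 3 + 9 + 54 + 243 = 311.
This bounds M(r) := max_{|z|=r} |p(z)| from above; equality holds iff all terms c_k z^k can be made to align in phase at a single z on |z|=r.
Part (b). At z = 3 (real, on the circle |z| = r):
  p(3) = (-2)·3^0 + (1)·3^1 + (1)·3^2 + (-2)·3^3 + (-3)·3^4 = -287.
  |p(3)| = 287.
Check: |p(3)| = 287 ≤ 311 = M_tri(3). ✓ Equality does not hold at z = 3 (the coefficients have mixed signs, so the terms do not all align in phase there).

M_tri(3) = 311; |p(3)| = 287; equality at z=3: no.


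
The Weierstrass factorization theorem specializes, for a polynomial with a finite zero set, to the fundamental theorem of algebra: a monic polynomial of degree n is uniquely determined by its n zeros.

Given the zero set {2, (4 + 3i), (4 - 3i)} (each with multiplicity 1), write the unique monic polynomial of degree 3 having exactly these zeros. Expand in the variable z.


The polynomial is p(z) = ∏_{α ∈ S} (z − α), where S = {2, (4 + 3i), (4 - 3i)}.
Expanding the product yields: p(z) = z^3 -10·z^2 + 41·z -50.
Note conjugate pairs combine to real quadratics: (z − (4+3i))(z − (4−3i)) = z² − 8z + 25.
The resulting polynomial has degree 3 and real coefficients as required.

p(z) = z^3 -10·z^2 + 41·z -50.


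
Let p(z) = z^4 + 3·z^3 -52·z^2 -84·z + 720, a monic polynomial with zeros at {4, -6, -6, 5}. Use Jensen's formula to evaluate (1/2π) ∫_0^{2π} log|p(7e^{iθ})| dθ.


Zeros: -6, -6, 4, 5; r = 7.
Inside |z| < r: -6, -6, 4, 5. Outside (|z| ≥ r): ∅.
p(0) = 720, so log|p(0)| = log(720) = 6.5793.
Apply Jensen: I(r) = log|p(0)| + Σ_k log(r/|z_k|), summed over zeros inside |z| < r.
  log(r/|z_k|) for z_k = 4: log(7/4) = 0.5596
  log(r/|z_k|) for z_k = -6: log(7/6) = 0.1542
  log(r/|z_k|) for z_k = -6: log(7/6) = 0.1542
  log(r/|z_k|) for z_k = 5: log(7/5) = 0.3365
Sum over inside zeros: 1.2044.
I(r) = log|p(0)| + (inside sum) = 6.5793 + 1.2044 = 7.7836.
Closed form (all zeros inside, monic): I(r) = n·log(r) = 4·log(7) = 7.7836. ✓

I(r) ≈ 7.7836.


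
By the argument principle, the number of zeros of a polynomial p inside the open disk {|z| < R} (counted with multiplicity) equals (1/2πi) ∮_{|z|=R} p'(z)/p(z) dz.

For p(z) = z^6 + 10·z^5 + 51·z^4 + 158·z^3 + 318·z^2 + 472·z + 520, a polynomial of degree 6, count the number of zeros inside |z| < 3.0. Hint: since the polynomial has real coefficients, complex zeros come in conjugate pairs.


The zeros of p are: (0 + 2i), (0 - 2i), (-2 + 3i), (-2 - 3i), (-3 + 1i), (-3 - 1i).
Their magnitudes are: 2, 2, 3.606, 3.606, 3.162, 3.162.
Zeros with |z| < R = 3.0: (0 + 2i), (0 - 2i).
Count = 2.
By the argument principle, (1/2πi) ∮_{|z|=R} p'(z)/p(z) dz equals exactly this count.

Number of zeros inside |z| < 3.0: 2.


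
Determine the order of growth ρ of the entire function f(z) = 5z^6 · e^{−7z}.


M(r) = max_{|z|=r} |5|·|z|^6·|e^{−7z}| = 5·r^6 · e^{7r^1} (the factors attain their maxima compatibly on |z|=r). Then log M(r) = log 5 + 6·log r + 7r^1, dominated by the last term, so log log M(r) ~ 1·log r. The polynomial factor 5z^6 contributes only a log r term and does not affect the order. ρ = 1.
Therefore ρ = 1.

Order ρ = 1.


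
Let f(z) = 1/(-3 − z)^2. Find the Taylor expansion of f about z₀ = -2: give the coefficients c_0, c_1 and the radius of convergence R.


Let w = z − z₀, so z = z₀ + w.
Then -3 − z = -3 − (z₀ + w) = (-3 − z₀) − w = -1 − w.
f(z) = 1/(-1 − w)^2 = (1/(-1)^2) · (1 − w/(-1))^{−2}.
By the binomial series (1−u)^{−2} = Σ_{n≥0} C(n+1, 1) u^n for |u|<1, with u = w/(-1):
  c_n = C(n+1, 1) / (-1)^(n+2).
  c_0 = 1/(-1)^2 = 1.
  c_1 = 2/(-1)^3 = -2.
The series is valid for |w/d| < 1, i.e. |z − z₀| < |d|.
Radius of convergence: R = |-3 − z₀| = |-1| = 1 (distance from z₀ to the singularity z = -3).

c_0 = 1, c_1 = -2; R = 1.


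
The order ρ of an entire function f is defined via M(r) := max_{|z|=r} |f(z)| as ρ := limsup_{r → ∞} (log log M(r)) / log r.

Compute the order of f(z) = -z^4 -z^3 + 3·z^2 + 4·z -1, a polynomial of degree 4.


|f(z)| ≤ Σ|c_k|·r^k = O(r^4) as r → ∞. Polynomial growth is O(e^{r^ε}) for every ε > 0 (since r^4/e^{r^ε} → 0), so ρ ≤ ε for all ε > 0, i.e. ρ = 0. Every nonconstant polynomial has order 0.
Therefore ρ = 0.

Order ρ = 0.


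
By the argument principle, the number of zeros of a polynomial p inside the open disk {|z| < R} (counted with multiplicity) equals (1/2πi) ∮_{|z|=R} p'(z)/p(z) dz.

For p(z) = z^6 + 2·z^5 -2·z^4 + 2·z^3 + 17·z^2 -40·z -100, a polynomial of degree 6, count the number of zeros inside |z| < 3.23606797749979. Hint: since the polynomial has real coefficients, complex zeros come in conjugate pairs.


The zeros of p are: (-2 + 1i), (-2 - 1i), -2, 2, (1 + 2i), (1 - 2i).
Their magnitudes are: 2.236, 2.236, 2, 2, 2.236, 2.236.
Zeros with |z| < R = 3.23606797749979: (-2 + 1i), (-2 - 1i), -2, 2, (1 + 2i), (1 - 2i).
Count = 6.
By the argument principle, (1/2πi) ∮_{|z|=R} p'(z)/p(z) dz equals exactly this count.

Number of zeros inside |z| < 3.23606797749979: 6.


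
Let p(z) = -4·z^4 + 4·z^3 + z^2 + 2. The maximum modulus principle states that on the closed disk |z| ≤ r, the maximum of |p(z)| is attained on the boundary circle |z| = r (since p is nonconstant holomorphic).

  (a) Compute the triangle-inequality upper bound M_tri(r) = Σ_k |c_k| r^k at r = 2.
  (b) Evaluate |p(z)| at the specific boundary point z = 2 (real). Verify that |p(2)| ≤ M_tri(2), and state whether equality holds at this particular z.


Coefficients: c_0 = 2, c_1 = 0, c_2 = 1, c_3 = 4, c_4 = -4. Radius r = 2.
Part (a). Triangle bound: M_tri(r) = Σ_k |c_k| r^k
  = |2|·2^0 + |0|·2^1 + |1|·2^2 + |4|·2^3 + |-4|·2^4
  = 2 + 0 + 4 + 32 + 64 = 102.
This bounds M(r) := max_{|z|=r} |p(z)| from above; equality holds iff all terms c_k z^k can be made to align in phase at a single z on |z|=r.
Part (b). At z = 2 (real, on the circle |z| = r):
  p(2) = (2)·2^0 + (0)·2^1 + (1)·2^2 + (4)·2^3 + (-4)·2^4 = -26.
  |p(2)| = 26.
Check: |p(2)| = 26 ≤ 102 = M_tri(2). ✓ Equality does not hold at z = 2 (the coefficients have mixed signs, so the terms do not all align in phase there).

M_tri(2) = 102; |p(2)| = 26; equality at z=2: no.


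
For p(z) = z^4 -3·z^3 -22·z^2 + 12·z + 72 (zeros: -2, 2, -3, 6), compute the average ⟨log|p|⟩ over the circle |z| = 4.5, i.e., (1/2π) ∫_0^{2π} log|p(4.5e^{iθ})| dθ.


Zeros: -3, -2, 2, 6; r = 4.5.
Inside |z| < r: -3, -2, 2. Outside (|z| ≥ r): 6.
p(0) = 72, so log|p(0)| = log(72) = 4.2767.
Apply Jensen: I(r) = log|p(0)| + Σ_k log(r/|z_k|), summed over zeros inside |z| < r.
  log(r/|z_k|) for z_k = -2: log(4.5/2) = 0.8109
  log(r/|z_k|) for z_k = 2: log(4.5/2) = 0.8109
  log(r/|z_k|) for z_k = -3: log(4.5/3) = 0.4055
  Outside zeros (6) contribute nothing to the Jensen sum.
Sum over inside zeros: 2.0273.
I(r) = log|p(0)| + (inside sum) = 4.2767 + 2.0273 = 6.3040.
Note: since some zeros are outside |z| ≤ r, the simplified n·log(r) form does NOT apply — only the inside zeros contribute.

I(r) ≈ 6.3040.


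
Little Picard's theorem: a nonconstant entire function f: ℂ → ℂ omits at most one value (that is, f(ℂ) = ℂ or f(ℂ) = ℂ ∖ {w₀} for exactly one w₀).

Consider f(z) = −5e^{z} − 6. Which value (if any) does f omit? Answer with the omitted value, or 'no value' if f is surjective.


Little Picard bounds the complement of f(ℂ) to at most one point.
e^{z} is never zero on ℂ, so -5·e^{z} takes every value in ℂ ∖ {0}. Adding -6 shifts the range to ℂ ∖ {-6}. Thus f omits exactly the value -6.

Omitted value: -6.


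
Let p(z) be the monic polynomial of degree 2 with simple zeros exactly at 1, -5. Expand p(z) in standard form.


The polynomial is p(z) = ∏_{α ∈ S} (z − α), where S = {1, -5}.
Expanding the product yields: p(z) = z^2 + 4·z -5.
The resulting polynomial has degree 2 and real coefficients as required.

p(z) = z^2 + 4·z -5.


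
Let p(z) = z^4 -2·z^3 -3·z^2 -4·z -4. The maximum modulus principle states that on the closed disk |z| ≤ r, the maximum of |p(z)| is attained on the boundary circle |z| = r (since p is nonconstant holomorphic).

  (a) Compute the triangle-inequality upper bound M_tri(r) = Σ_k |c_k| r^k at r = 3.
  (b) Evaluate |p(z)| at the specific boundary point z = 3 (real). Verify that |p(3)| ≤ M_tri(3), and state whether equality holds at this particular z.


Coefficients: c_0 = -4, c_1 = -4, c_2 = -3, c_3 = -2, c_4 = 1. Radius r = 3.
Part (a). Triangle bound: M_tri(r) = Σ_k |c_k| r^k
  = |-4|·3^0 + |-4|·3^1 + |-3|·3^2 + |-2|·3^3 + |1|·3^4
  = 4 + 12 + 27 + 54 + 81 = 178.
This bounds M(r) := max_{|z|=r} |p(z)| from above; equality holds iff all terms c_k z^k can be made to align in phase at a single z on |z|=r.
Part (b). At z = 3 (real, on the circle |z| = r):
  p(3) = (-4)·3^0 + (-4)·3^1 + (-3)·3^2 + (-2)·3^3 + (1)·3^4 = -16.
  |p(3)| = 16.
Check: |p(3)| = 16 ≤ 178 = M_tri(3). ✓ Equality does not hold at z = 3 (the coefficients have mixed signs, so the terms do not all align in phase there).

M_tri(3) = 178; |p(3)| = 16; equality at z=3: no.


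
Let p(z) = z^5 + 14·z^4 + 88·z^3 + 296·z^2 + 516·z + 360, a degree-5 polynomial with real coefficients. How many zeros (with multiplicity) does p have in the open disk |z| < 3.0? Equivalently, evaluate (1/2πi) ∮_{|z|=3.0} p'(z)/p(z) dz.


The zeros of p are: (-3 + 3i), (-3 - 3i), (-3 + 1i), (-3 - 1i), -2.
Their magnitudes are: 4.243, 4.243, 3.162, 3.162, 2.
Zeros with |z| < R = 3.0: -2.
Count = 1.
By the argument principle, (1/2πi) ∮_{|z|=R} p'(z)/p(z) dz equals exactly this count.

Number of zeros inside |z| < 3.0: 1.


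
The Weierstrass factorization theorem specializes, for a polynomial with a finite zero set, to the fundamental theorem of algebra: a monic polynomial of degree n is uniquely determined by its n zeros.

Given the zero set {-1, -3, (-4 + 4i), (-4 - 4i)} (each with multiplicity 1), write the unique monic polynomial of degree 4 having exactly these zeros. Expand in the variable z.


The polynomial is p(z) = ∏_{α ∈ S} (z − α), where S = {-1, -3, (-4 + 4i), (-4 - 4i)}.
Expanding the product yields: p(z) = z^4 + 12·z^3 + 67·z^2 + 152·z + 96.
Note conjugate pairs combine to real quadratics: (z − (-4+4i))(z − (-4−4i)) = z² + 8z + 32.
The resulting polynomial has degree 4 and real coefficients as required.

p(z) = z^4 + 12·z^3 + 67·z^2 + 152·z + 96.


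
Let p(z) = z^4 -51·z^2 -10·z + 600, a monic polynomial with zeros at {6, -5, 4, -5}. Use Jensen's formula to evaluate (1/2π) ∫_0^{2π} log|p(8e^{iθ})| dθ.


Zeros: -5, -5, 4, 6; r = 8.
Inside |z| < r: -5, -5, 4, 6. Outside (|z| ≥ r): ∅.
p(0) = 600, so log|p(0)| = log(600) = 6.3969.
Apply Jensen: I(r) = log|p(0)| + Σ_k log(r/|z_k|), summed over zeros inside |z| < r.
  log(r/|z_k|) for z_k = 6: log(8/6) = 0.2877
  log(r/|z_k|) for z_k = -5: log(8/5) = 0.4700
  log(r/|z_k|) for z_k = 4: log(8/4) = 0.6931
  log(r/|z_k|) for z_k = -5: log(8/5) = 0.4700
Sum over inside zeros: 1.9208.
I(r) = log|p(0)| + (inside sum) = 6.3969 + 1.9208 = 8.3178.
Closed form (all zeros inside, monic): I(r) = n·log(r) = 4·log(8) = 8.3178. ✓

I(r) ≈ 8.3178.


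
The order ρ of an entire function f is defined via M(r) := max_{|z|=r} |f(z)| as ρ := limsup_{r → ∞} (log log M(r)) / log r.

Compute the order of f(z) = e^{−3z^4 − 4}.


|e^{−3z^4 − 4}| = e^{Re(-3·z^4) + -4} ≤ e^{3|z|^4 + -4} = e^{3r^4 + -4} on |z| = r, so ρ ≤ 4. Choosing z on |z|=r so that -3·z^4 is real positive (always possible by picking arg z appropriately) gives |f(z)| = e^{3r^4 + -4}, matching the bound. The additive constant -4 does not affect log log M(r) ~ 4·log r. Hence ρ = 4.
Therefore ρ = 4.

Order ρ = 4.


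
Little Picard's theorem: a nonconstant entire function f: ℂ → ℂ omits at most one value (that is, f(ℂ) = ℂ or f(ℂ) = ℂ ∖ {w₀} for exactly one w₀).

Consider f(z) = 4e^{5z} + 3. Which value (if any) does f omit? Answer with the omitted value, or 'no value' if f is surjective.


Little Picard bounds the complement of f(ℂ) to at most one point.
e^{5z} is never zero on ℂ, so 4·e^{5z} takes every value in ℂ ∖ {0}. Adding 3 shifts the range to ℂ ∖ {3}. Thus f omits exactly the value 3.

Omitted value: 3.


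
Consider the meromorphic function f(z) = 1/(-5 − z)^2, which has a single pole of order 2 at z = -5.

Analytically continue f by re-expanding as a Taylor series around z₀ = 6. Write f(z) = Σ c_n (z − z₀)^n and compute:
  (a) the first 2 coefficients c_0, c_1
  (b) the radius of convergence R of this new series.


Let w = z − z₀, so z = z₀ + w.
Then -5 − z = -5 − (z₀ + w) = (-5 − z₀) − w = -11 − w.
f(z) = 1/(-11 − w)^2 = (1/(-11)^2) · (1 − w/(-11))^{−2}.
By the binomial series (1−u)^{−2} = Σ_{n≥0} C(n+1, 1) u^n for |u|<1, with u = w/(-11):
  c_n = C(n+1, 1) / (-11)^(n+2).
  c_0 = 1/(-11)^2 = 1/121.
  c_1 = 2/(-11)^3 = -2/1331.
The series is valid for |w/d| < 1, i.e. |z − z₀| < |d|.
Radius of convergence: R = |-5 − z₀| = |-11| = 11 (distance from z₀ to the singularity z = -5).

c_0 = 1/121, c_1 = -2/1331; R = 11.


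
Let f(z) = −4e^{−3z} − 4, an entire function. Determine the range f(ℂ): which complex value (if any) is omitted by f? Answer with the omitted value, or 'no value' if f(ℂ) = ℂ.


Little Picard bounds the complement of f(ℂ) to at most one point.
e^{−3z} is never zero on ℂ, so -4·e^{−3z} takes every value in ℂ ∖ {0}. Adding -4 shifts the range to ℂ ∖ {-4}. Thus f omits exactly the value -4.

Omitted value: -4.


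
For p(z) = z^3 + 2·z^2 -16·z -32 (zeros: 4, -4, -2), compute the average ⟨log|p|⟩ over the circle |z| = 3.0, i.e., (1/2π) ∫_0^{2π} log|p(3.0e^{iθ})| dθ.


Zeros: -4, -2, 4; r = 3.0.
Inside |z| < r: -2. Outside (|z| ≥ r): -4, 4.
p(0) = -32, so log|p(0)| = log(32) = 3.4657.
Apply Jensen: I(r) = log|p(0)| + Σ_k log(r/|z_k|), summed over zeros inside |z| < r.
  log(r/|z_k|) for z_k = -2: log(3.0/2) = 0.4055
  Outside zeros (-4, 4) contribute nothing to the Jensen sum.
Sum over inside zeros: 0.4055.
I(r) = log|p(0)| + (inside sum) = 3.4657 + 0.4055 = 3.8712.
Note: since some zeros are outside |z| ≤ r, the simplified n·log(r) form does NOT apply — only the inside zeros contribute.

I(r) ≈ 3.8712.


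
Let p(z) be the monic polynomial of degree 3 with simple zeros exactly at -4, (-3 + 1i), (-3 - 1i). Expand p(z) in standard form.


The polynomial is p(z) = ∏_{α ∈ S} (z − α), where S = {-4, (-3 + 1i), (-3 - 1i)}.
Expanding the product yields: p(z) = z^3 + 10·z^2 + 34·z + 40.
Note conjugate pairs combine to real quadratics: (z − (-3+1i))(z − (-3−1i)) = z² + 6z + 10.
The resulting polynomial has degree 3 and real coefficients as required.

p(z) = z^3 + 10·z^2 + 34·z + 40.


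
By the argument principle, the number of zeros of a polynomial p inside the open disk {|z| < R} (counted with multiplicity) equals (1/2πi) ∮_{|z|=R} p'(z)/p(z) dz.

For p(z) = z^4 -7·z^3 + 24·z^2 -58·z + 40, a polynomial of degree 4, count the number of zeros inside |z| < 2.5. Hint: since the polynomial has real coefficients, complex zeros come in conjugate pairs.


The zeros of p are: 4, (1 + 3i), (1 - 3i), 1.
Their magnitudes are: 4, 3.162, 3.162, 1.
Zeros with |z| < R = 2.5: 1.
Count = 1.
By the argument principle, (1/2πi) ∮_{|z|=R} p'(z)/p(z) dz equals exactly this count.

Number of zeros inside |z| < 2.5: 1.


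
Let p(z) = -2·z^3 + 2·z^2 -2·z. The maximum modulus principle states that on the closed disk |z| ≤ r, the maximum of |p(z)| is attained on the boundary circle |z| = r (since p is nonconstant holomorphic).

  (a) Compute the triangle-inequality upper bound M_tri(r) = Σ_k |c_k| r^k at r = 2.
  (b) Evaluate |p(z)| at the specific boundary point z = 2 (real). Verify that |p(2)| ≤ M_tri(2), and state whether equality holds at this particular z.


Coefficients: c_0 = 0, c_1 = -2, c_2 = 2, c_3 = -2. Radius r = 2.
Part (a). Triangle bound: M_tri(r) = Σ_k |c_k| r^k
  = |0|·2^0 + |-2|·2^1 + |2|·2^2 + |-2|·2^3
  = 0 + 4 + 8 + 16 = 28.
This bounds M(r) := max_{|z|=r} |p(z)| from above; equality holds iff all terms c_k z^k can be made to align in phase at a single z on |z|=r.
Part (b). At z = 2 (real, on the circle |z| = r):
  p(2) = (0)·2^0 + (-2)·2^1 + (2)·2^2 + (-2)·2^3 = -12.
  |p(2)| = 12.
Check: |p(2)| = 12 ≤ 28 = M_tri(2). ✓ Equality does not hold at z = 2 (the coefficients have mixed signs, so the terms do not all align in phase there).

M_tri(2) = 28; |p(2)| = 12; equality at z=2: no.


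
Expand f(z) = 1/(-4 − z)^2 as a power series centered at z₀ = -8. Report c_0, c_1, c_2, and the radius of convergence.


Let w = z − z₀, so z = z₀ + w.
Then -4 − z = -4 − (z₀ + w) = (-4 − z₀) − w = 4 − w.
f(z) = 1/(4 − w)^2 = (1/(4)^2) · (1 − w/(4))^{−2}.
By the binomial series (1−u)^{−2} = Σ_{n≥0} C(n+1, 1) u^n for |u|<1, with u = w/(4):
  c_n = C(n+1, 1) / (4)^(n+2).
  c_0 = 1/(4)^2 = 1/16.
  c_1 = 2/(4)^3 = 1/32.
  c_2 = 3/(4)^4 = 3/256.
The series is valid for |w/d| < 1, i.e. |z − z₀| < |d|.
Radius of convergence: R = |-4 − z₀| = |4| = 4 (distance from z₀ to the singularity z = -4).

c_0 = 1/16, c_1 = 1/32, c_2 = 3/256; R = 4.


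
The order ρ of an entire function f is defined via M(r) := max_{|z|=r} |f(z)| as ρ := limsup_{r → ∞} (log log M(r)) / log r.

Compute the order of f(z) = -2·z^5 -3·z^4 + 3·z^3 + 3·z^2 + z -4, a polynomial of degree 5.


|f(z)| ≤ Σ|c_k|·r^k = O(r^5) as r → ∞. Polynomial growth is O(e^{r^ε}) for every ε > 0 (since r^5/e^{r^ε} → 0), so ρ ≤ ε for all ε > 0, i.e. ρ = 0. Every nonconstant polynomial has order 0.
Therefore ρ = 0.

Order ρ = 0.


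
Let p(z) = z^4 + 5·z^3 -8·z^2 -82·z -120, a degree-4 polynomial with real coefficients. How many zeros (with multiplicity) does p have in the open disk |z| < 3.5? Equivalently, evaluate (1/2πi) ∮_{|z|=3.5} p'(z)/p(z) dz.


The zeros of p are: -3, 4, (-3 + 1i), (-3 - 1i).
Their magnitudes are: 3, 4, 3.162, 3.162.
Zeros with |z| < R = 3.5: -3, (-3 + 1i), (-3 - 1i).
Count = 3.
By the argument principle, (1/2πi) ∮_{|z|=R} p'(z)/p(z) dz equals exactly this count.

Number of zeros inside |z| < 3.5: 3.


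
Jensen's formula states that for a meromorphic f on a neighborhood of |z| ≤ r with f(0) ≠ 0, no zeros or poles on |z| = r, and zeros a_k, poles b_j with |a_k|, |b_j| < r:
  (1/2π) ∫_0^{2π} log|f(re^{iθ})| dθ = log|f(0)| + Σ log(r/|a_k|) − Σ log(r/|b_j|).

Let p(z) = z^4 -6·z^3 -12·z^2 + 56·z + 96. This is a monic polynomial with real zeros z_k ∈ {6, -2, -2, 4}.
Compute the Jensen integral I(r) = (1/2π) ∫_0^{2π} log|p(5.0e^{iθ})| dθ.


Zeros: -2, -2, 4, 6; r = 5.0.
Inside |z| < r: -2, -2, 4. Outside (|z| ≥ r): 6.
p(0) = 96, so log|p(0)| = log(96) = 4.5643.
Apply Jensen: I(r) = log|p(0)| + Σ_k log(r/|z_k|), summed over zeros inside |z| < r.
  log(r/|z_k|) for z_k = -2: log(5.0/2) = 0.9163
  log(r/|z_k|) for z_k = -2: log(5.0/2) = 0.9163
  log(r/|z_k|) for z_k = 4: log(5.0/4) = 0.2231
  Outside zeros (6) contribute nothing to the Jensen sum.
Sum over inside zeros: 2.0557.
I(r) = log|p(0)| + (inside sum) = 4.5643 + 2.0557 = 6.6201.
Note: since some zeros are outside |z| ≤ r, the simplified n·log(r) form does NOT apply — only the inside zeros contribute.

I(r) ≈ 6.6201.


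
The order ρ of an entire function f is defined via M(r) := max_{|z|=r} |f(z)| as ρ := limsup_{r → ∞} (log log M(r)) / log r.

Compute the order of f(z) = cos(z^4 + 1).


Write cos(w) = (e^{iw} ± e^{−iw})/(2 or 2i), so |cos(w)| ≤ e^{|w|}. With w = z^4 + 1, |w| ≤ 1r^4 + 1 on |z|=r, giving M(r) ≤ e^{1r^4 + 1} and ρ ≤ 4. For the lower bound, choose z on |z|=r with 1z^4 purely imaginary of modulus 1r^4; then |cos(z^4 + 1)| grows like e^{1r^4}/2, so ρ ≥ 4. Hence ρ = 4.
Therefore ρ = 4.

Order ρ = 4.


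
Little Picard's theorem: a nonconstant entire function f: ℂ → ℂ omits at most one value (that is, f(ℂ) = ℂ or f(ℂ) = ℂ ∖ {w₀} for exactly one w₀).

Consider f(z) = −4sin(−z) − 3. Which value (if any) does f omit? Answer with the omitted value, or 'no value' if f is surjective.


Little Picard bounds the complement of f(ℂ) to at most one point.
sin is entire and surjective onto ℂ: for every w ∈ ℂ, sin(ζ) = w has a solution ζ ∈ ℂ (e.g., via the complex inverse arcsin). With ζ = −z this gives z = ζ/(-1). Then -4·sin(−z) takes every value in -4·ℂ = ℂ, and adding -3 is a bijection of ℂ. So f is surjective and omits no value. (Note: only on the real line is sin bounded by [−1, 1].)

Omitted value: no value.
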